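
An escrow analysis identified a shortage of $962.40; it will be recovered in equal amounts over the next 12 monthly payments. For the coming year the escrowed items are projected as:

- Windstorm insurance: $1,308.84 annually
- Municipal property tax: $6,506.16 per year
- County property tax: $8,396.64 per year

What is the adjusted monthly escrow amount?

Windstorm insurance: $1,308.84
Municipal property tax: $6,506.16
County property tax: $8,396.64
Combined annual = $16,211.64
Per month = $16,211.64 / 12 = $1,350.97
Shortage spread = $962.40 / 12 = $80.20/mo
Adjusted monthly = $1,350.97 + $80.20 = $1,431.17

$1,431.17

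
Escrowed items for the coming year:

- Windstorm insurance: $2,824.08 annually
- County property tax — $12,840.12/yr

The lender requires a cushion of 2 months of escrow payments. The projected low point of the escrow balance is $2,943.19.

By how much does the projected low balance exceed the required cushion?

$332.49

Windstorm insurance — $2,824.08 per year
County property tax — $12,840.12 per year
Total annual escrow = $15,664.20
Base monthly escrow = $15,664.20 / 12 = $1,305.35
Required cushion = 2 × $1,305.35 = $2,610.70
Surplus = $2,943.19 − $2,610.70 = $332.49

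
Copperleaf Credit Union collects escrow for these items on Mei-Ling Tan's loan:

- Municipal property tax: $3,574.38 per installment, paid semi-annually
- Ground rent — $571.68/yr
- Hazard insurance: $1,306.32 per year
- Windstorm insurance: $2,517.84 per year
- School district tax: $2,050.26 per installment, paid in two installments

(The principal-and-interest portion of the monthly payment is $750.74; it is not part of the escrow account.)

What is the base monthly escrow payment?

Municipal property tax = $3,574.38 × 2 = $7,148.76/yr
Ground rent = $571.68/yr
Hazard insurance = $1,306.32/yr
Windstorm insurance = $2,517.84/yr
School district tax = $2,050.26 × 2 = $4,100.52/yr
Total per year = $7,148.76 + $571.68 + $1,306.32 + $2,517.84 + $4,100.52 = $15,645.12
Per month = $15,645.12 ÷ 12 = $1,303.76

$1,303.76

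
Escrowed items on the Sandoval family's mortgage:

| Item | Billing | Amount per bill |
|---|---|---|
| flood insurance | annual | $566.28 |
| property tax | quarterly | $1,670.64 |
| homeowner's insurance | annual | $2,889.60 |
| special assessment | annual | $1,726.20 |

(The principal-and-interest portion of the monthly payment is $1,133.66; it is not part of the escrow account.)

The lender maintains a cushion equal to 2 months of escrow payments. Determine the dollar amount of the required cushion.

$1,977.44

Flood insurance: $566.28 annually
Property tax: $1,670.64 × 4 = $6,682.56 annually
Homeowner's insurance: $2,889.60 annually
Special assessment: $1,726.20 annually
Combined annual = $566.28 + $6,682.56 + $2,889.60 + $1,726.20 = $11,864.64
Base monthly escrow = $11,864.64 / 12 = $988.72
Cushion = 2 × $988.72 = $1,977.44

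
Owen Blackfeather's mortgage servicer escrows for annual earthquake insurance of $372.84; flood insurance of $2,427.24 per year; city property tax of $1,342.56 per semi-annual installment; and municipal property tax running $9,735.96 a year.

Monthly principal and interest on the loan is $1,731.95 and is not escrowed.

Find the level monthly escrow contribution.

$1,268.43

Earthquake insurance = $372.84
Flood insurance = $2,427.24
City property tax = $1,342.56 × 2 = $2,685.12
Municipal property tax = $9,735.96
Annual escrow total = $15,221.16
Monthly escrow = $15,221.16 ÷ 12 = $1,268.43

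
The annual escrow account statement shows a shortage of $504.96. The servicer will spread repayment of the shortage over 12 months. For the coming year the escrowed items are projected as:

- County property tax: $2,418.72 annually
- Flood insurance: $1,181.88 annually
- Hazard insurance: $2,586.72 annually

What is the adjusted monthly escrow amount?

County property tax — $2,418.72
Flood insurance — $1,181.88
Hazard insurance — $2,586.72
Total per year = $6,187.32
Monthly = $6,187.32 ÷ 12 = $515.61
Shortage spread = $504.96 / 12 = $42.08/mo
New monthly escrow = $515.61 + $42.08 = $557.69

$557.69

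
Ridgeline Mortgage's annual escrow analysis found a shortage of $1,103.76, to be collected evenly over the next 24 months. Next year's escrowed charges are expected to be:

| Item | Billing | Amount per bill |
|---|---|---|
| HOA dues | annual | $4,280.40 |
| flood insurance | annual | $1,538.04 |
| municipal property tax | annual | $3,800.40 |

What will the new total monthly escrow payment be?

HOA dues: $4,280.40/yr
Flood insurance: $1,538.04/yr
Municipal property tax: $3,800.40/yr
Combined annual = $4,280.40 + $1,538.04 + $3,800.40 = $9,618.84
Per month = $9,618.84 / 12 = $801.57
Shortage spread = $1,103.76 ÷ 24 = $45.99/mo
Adjusted monthly = $801.57 + $45.99 = $847.56

$847.56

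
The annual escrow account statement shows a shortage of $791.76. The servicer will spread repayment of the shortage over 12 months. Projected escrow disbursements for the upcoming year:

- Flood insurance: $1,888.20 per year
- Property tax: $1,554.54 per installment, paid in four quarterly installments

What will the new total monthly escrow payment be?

Flood insurance — $1,888.20 per year
Property tax — $1,554.54 × 4 = $6,218.16 per year
Yearly total = $1,888.20 + $6,218.16 = $8,106.36
Per month = $8,106.36 / 12 = $675.53
Shortage per month = $791.76 / 12 = $65.98
New monthly escrow = $675.53 + $65.98 = $741.51

$741.51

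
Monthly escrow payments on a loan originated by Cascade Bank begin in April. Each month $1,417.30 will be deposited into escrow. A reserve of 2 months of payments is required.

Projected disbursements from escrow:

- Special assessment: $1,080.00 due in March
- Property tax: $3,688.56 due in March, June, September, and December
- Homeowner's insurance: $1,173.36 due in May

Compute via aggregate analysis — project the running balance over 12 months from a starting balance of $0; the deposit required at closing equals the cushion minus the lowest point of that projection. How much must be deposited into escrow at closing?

$3,444.62

Cushion = 2 × $1,417.30 = $2,834.60
Trial balance (start $0, +$1,417.30 each month, − disbursements):
  Apr: +$1,417.30 → $1,417.30
  May: +$1,417.30 − $1,173.36 → $1,661.24
  Jun: +$1,417.30 − $3,688.56 → -$610.02
  Jul: +$1,417.30 → $807.28
  Aug: +$1,417.30 → $2,224.58
  Sep: +$1,417.30 − $3,688.56 → -$46.68
  Oct: +$1,417.30 → $1,370.62
  Nov: +$1,417.30 → $2,787.92
  Dec: +$1,417.30 − $3,688.56 → $516.66
  Jan: +$1,417.30 → $1,933.96
  Feb: +$1,417.30 → $3,351.26
  Mar: +$1,417.30 − $4,768.56 → $0.00
Lowest trial balance = -$610.02 (Jun)
Initial deposit = cushion − low point = $2,834.60 − (-$610.02) = $3,444.62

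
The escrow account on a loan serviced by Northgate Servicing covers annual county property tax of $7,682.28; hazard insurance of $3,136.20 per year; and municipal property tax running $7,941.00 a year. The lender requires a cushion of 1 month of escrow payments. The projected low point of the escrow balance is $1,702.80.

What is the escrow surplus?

County property tax — $7,682.28 annually
Hazard insurance — $3,136.20 annually
Municipal property tax — $7,941.00 annually
Total per year = $7,682.28 + $3,136.20 + $7,941.00 = $18,759.48
Base monthly escrow = $18,759.48 ÷ 12 = $1,563.29
Required reserve = 1 × $1,563.29 = $1,563.29
Surplus = $1,702.80 − $1,563.29 = $139.51

$139.51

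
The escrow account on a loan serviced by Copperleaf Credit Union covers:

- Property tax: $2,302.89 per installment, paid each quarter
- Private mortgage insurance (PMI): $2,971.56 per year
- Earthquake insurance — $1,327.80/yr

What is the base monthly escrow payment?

Property tax: $2,302.89 × 4 = $9,211.56 per year
Private mortgage insurance (PMI): $2,971.56 per year
Earthquake insurance: $1,327.80 per year
Total per year = $13,510.92
Per month = $13,510.92 / 12 = $1,125.91

$1,125.91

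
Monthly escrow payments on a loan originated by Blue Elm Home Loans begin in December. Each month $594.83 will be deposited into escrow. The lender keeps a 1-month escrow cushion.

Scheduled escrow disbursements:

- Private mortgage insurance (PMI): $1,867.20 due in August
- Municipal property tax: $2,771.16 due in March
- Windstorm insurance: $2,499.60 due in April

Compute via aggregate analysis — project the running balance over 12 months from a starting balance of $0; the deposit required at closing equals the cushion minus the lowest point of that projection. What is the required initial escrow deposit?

$2,891.44

Cushion = 1 × $594.83 = $594.83
Trial balance (start $0, +$594.83 each month, − disbursements):
  Dec: +$594.83 → $594.83
  Jan: +$594.83 → $1,189.66
  Feb: +$594.83 → $1,784.49
  Mar: +$594.83 − $2,771.16 → -$391.84
  Apr: +$594.83 − $2,499.60 → -$2,296.61
  May: +$594.83 → -$1,701.78
  Jun: +$594.83 → -$1,106.95
  Jul: +$594.83 → -$512.12
  Aug: +$594.83 − $1,867.20 → -$1,784.49
  Sep: +$594.83 → -$1,189.66
  Oct: +$594.83 → -$594.83
  Nov: +$594.83 → $0.00
Lowest trial balance = -$2,296.61 (Apr)
Initial deposit = cushion − low point = $594.83 − (-$2,296.61) = $2,891.44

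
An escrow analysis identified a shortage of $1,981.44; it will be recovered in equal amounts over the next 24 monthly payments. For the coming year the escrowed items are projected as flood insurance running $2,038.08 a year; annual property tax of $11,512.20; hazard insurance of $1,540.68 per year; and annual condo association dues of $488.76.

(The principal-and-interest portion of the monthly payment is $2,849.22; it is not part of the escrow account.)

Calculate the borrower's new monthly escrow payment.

$1,380.87

Flood insurance: $2,038.08 annually
Property tax: $11,512.20 annually
Hazard insurance: $1,540.68 annually
Condo association dues: $488.76 annually
Yearly total = $15,579.72
Per month = $15,579.72 ÷ 12 = $1,298.31
Monthly shortage recovery: $1,981.44 / 24 = $82.56
Adjusted monthly = $1,298.31 + $82.56 = $1,380.87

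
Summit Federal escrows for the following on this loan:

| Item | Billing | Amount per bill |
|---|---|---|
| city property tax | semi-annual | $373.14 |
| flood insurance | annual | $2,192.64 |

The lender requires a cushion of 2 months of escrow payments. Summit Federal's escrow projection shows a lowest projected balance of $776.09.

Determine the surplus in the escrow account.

City property tax — $373.14 × 2 = $746.28 annually
Flood insurance — $2,192.64 annually
Total annual escrow = $746.28 + $2,192.64 = $2,938.92
Monthly = $2,938.92 ÷ 12 = $244.91
Required cushion = 2 × $244.91 = $489.82
Surplus = $776.09 − $489.82 = $286.27

$286.27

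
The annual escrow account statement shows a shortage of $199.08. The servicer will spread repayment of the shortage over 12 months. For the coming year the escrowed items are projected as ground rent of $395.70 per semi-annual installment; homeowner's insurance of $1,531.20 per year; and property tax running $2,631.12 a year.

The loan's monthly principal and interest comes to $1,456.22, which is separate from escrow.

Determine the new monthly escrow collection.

$429.40

Ground rent: $395.70 × 2 = $791.40 per year
Homeowner's insurance: $1,531.20 per year
Property tax: $2,631.12 per year
Total per year = $791.40 + $1,531.20 + $2,631.12 = $4,953.72
Per month = $4,953.72 / 12 = $412.81
Monthly shortage recovery: $199.08 / 12 = $16.59
New monthly escrow = $412.81 + $16.59 = $429.40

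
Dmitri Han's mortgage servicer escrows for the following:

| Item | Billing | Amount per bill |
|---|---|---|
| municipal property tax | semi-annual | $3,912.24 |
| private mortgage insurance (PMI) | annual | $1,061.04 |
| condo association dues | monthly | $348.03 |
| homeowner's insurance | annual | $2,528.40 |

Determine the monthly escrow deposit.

$1,299.19

Municipal property tax — $3,912.24 × 2 = $7,824.48/yr
Private mortgage insurance (PMI) — $1,061.04/yr
Condo association dues — $348.03 × 12 = $4,176.36/yr
Homeowner's insurance — $2,528.40/yr
Total per year = $15,590.28
Monthly escrow = $15,590.28 / 12 = $1,299.19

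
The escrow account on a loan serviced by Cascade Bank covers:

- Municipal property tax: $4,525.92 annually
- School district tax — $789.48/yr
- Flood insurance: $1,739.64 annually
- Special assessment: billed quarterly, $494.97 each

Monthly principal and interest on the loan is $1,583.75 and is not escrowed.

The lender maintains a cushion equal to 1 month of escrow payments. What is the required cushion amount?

$752.91

Municipal property tax = $4,525.92 per year
School district tax = $789.48 per year
Flood insurance = $1,739.64 per year
Special assessment = $494.97 × 4 = $1,979.88 per year
Combined annual = $9,034.92
Base monthly escrow = $9,034.92 ÷ 12 = $752.91
Reserve = 1 × $752.91 = $752.91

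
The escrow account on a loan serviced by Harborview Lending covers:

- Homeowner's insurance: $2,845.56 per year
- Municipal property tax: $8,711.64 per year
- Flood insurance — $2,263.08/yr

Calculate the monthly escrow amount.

$1,151.69

Homeowner's insurance: $2,845.56/yr
Municipal property tax: $8,711.64/yr
Flood insurance: $2,263.08/yr
Annual escrow total = $13,820.28
Base monthly escrow = $13,820.28 ÷ 12 = $1,151.69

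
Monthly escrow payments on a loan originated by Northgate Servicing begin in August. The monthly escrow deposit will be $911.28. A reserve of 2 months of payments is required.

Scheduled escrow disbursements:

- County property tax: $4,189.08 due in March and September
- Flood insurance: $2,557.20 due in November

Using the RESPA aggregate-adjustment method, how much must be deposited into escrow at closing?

$5,467.68

Cushion = 2 × $911.28 = $1,822.56
Trial balance (start $0, +$911.28 each month, − disbursements):
  Aug: +$911.28 → $911.28
  Sep: +$911.28 − $4,189.08 → -$2,366.52
  Oct: +$911.28 → -$1,455.24
  Nov: +$911.28 − $2,557.20 → -$3,101.16
  Dec: +$911.28 → -$2,189.88
  Jan: +$911.28 → -$1,278.60
  Feb: +$911.28 → -$367.32
  Mar: +$911.28 − $4,189.08 → -$3,645.12
  Apr: +$911.28 → -$2,733.84
  May: +$911.28 → -$1,822.56
  Jun: +$911.28 → -$911.28
  Jul: +$911.28 → $0.00
Lowest trial balance = -$3,645.12 (Mar)
Initial deposit = cushion − low point = $1,822.56 − (-$3,645.12) = $5,467.68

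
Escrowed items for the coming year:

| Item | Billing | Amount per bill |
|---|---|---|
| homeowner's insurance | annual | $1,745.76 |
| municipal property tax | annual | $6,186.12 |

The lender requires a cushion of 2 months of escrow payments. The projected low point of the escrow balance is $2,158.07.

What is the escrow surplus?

$836.09

Homeowner's insurance = $1,745.76 annually
Municipal property tax = $6,186.12 annually
Yearly total = $1,745.76 + $6,186.12 = $7,931.88
Base monthly escrow = $7,931.88 / 12 = $660.99
Cushion = 2 × $660.99 = $1,321.98
Excess over cushion: $2,158.07 − $1,321.98 = $836.09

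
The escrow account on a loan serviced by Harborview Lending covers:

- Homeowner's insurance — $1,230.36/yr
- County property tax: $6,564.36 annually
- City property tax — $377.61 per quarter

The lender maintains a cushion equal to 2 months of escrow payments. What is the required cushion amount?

$1,550.86

Homeowner's insurance — $1,230.36 annually
County property tax — $6,564.36 annually
City property tax — $377.61 × 4 = $1,510.44 annually
Total annual escrow = $1,230.36 + $6,564.36 + $1,510.44 = $9,305.16
Per month = $9,305.16 ÷ 12 = $775.43
Cushion = 2 × $775.43 = $1,550.86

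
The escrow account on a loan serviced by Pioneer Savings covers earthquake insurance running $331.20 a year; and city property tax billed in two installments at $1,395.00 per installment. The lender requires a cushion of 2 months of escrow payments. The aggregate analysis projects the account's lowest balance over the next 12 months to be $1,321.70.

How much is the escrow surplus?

$801.50

Earthquake insurance — $331.20
City property tax — $1,395.00 × 2 = $2,790.00
Total per year = $331.20 + $2,790.00 = $3,121.20
Monthly escrow = $3,121.20 / 12 = $260.10
Required reserve = 2 × $260.10 = $520.20
Excess over cushion: $1,321.70 − $520.20 = $801.50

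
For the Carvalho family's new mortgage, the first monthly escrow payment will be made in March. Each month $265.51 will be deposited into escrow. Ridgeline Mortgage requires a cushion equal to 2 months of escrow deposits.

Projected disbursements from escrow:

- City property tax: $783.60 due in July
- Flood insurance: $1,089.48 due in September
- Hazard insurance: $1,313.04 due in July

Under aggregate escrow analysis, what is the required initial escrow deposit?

Cushion = 2 × $265.51 = $531.02
Trial balance (start $0, +$265.51 each month, − disbursements):
  Mar: +$265.51 → $265.51
  Apr: +$265.51 → $531.02
  May: +$265.51 → $796.53
  Jun: +$265.51 → $1,062.04
  Jul: +$265.51 − $2,096.64 → -$769.09
  Aug: +$265.51 → -$503.58
  Sep: +$265.51 − $1,089.48 → -$1,327.55
  Oct: +$265.51 → -$1,062.04
  Nov: +$265.51 → -$796.53
  Dec: +$265.51 → -$531.02
  Jan: +$265.51 → -$265.51
  Feb: +$265.51 → $0.00
Lowest trial balance = -$1,327.55 (Sep)
Initial deposit = cushion − low point = $531.02 − (-$1,327.55) = $1,858.57

$1,858.57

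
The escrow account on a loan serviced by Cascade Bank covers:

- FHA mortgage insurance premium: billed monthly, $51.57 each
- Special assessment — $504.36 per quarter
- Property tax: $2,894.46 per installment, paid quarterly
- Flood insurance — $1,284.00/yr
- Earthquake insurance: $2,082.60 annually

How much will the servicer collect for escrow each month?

$1,465.06

FHA mortgage insurance premium = $51.57 × 12 = $618.84
Special assessment = $504.36 × 4 = $2,017.44
Property tax = $2,894.46 × 4 = $11,577.84
Flood insurance = $1,284.00
Earthquake insurance = $2,082.60
Total per year = $618.84 + $2,017.44 + $11,577.84 + $1,284.00 + $2,082.60 = $17,580.72
Monthly = $17,580.72 ÷ 12 = $1,465.06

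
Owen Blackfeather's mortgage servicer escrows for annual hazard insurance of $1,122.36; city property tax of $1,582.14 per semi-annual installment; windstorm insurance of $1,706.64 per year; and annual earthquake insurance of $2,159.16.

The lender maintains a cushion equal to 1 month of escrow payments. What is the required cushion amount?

$679.37

Hazard insurance: $1,122.36/yr
City property tax: $1,582.14 × 2 = $3,164.28/yr
Windstorm insurance: $1,706.64/yr
Earthquake insurance: $2,159.16/yr
Combined annual = $8,152.44
Monthly = $8,152.44 ÷ 12 = $679.37
Cushion = 1 × $679.37 = $679.37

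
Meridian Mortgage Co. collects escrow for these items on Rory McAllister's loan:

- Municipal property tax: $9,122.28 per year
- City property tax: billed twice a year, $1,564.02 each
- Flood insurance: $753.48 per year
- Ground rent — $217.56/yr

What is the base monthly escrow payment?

$1,101.78

Municipal property tax — $9,122.28/yr
City property tax — $1,564.02 × 2 = $3,128.04/yr
Flood insurance — $753.48/yr
Ground rent — $217.56/yr
Total annual escrow = $9,122.28 + $3,128.04 + $753.48 + $217.56 = $13,221.36
Base monthly escrow = $13,221.36 ÷ 12 = $1,101.78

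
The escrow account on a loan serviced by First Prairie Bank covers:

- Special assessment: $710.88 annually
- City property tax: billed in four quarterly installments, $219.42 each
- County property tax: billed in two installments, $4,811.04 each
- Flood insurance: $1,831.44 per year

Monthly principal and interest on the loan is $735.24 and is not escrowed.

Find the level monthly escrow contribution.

$1,086.84

Special assessment — $710.88/yr
City property tax — $219.42 × 4 = $877.68/yr
County property tax — $4,811.04 × 2 = $9,622.08/yr
Flood insurance — $1,831.44/yr
Total annual escrow = $13,042.08
Per month = $13,042.08 / 12 = $1,086.84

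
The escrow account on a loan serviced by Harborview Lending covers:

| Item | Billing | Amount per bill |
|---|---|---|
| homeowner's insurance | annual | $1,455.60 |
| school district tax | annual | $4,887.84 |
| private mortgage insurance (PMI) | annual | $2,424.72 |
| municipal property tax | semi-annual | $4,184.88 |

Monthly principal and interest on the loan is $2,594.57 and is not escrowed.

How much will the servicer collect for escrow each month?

Homeowner's insurance: $1,455.60
School district tax: $4,887.84
Private mortgage insurance (PMI): $2,424.72
Municipal property tax: $4,184.88 × 2 = $8,369.76
Total annual escrow = $17,137.92
Per month = $17,137.92 ÷ 12 = $1,428.16

$1,428.16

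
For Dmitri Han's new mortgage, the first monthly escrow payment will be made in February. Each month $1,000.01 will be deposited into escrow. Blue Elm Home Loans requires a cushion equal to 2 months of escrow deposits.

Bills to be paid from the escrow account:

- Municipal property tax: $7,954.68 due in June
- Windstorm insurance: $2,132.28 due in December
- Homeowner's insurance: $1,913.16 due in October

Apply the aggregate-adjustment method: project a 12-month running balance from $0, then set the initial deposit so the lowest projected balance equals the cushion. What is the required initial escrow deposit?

Cushion = 2 × $1,000.01 = $2,000.02
Trial balance (start $0, +$1,000.01 each month, − disbursements):
  Feb: +$1,000.01 → $1,000.01
  Mar: +$1,000.01 → $2,000.02
  Apr: +$1,000.01 → $3,000.03
  May: +$1,000.01 → $4,000.04
  Jun: +$1,000.01 − $7,954.68 → -$2,954.63
  Jul: +$1,000.01 → -$1,954.62
  Aug: +$1,000.01 → -$954.61
  Sep: +$1,000.01 → $45.40
  Oct: +$1,000.01 − $1,913.16 → -$867.75
  Nov: +$1,000.01 → $132.26
  Dec: +$1,000.01 − $2,132.28 → -$1,000.01
  Jan: +$1,000.01 → $0.00
Lowest trial balance = -$2,954.63 (Jun)
Initial deposit = cushion − low point = $2,000.02 − (-$2,954.63) = $4,954.65

$4,954.65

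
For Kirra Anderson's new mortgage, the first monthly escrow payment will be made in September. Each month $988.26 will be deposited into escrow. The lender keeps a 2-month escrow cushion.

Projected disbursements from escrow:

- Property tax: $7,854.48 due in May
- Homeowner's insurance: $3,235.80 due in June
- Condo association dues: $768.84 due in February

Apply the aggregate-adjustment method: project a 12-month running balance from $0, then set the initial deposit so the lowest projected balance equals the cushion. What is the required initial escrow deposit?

Cushion = 2 × $988.26 = $1,976.52
Trial balance (start $0, +$988.26 each month, − disbursements):
  Sep: +$988.26 → $988.26
  Oct: +$988.26 → $1,976.52
  Nov: +$988.26 → $2,964.78
  Dec: +$988.26 → $3,953.04
  Jan: +$988.26 → $4,941.30
  Feb: +$988.26 − $768.84 → $5,160.72
  Mar: +$988.26 → $6,148.98
  Apr: +$988.26 → $7,137.24
  May: +$988.26 − $7,854.48 → $271.02
  Jun: +$988.26 − $3,235.80 → -$1,976.52
  Jul: +$988.26 → -$988.26
  Aug: +$988.26 → $0.00
Lowest trial balance = -$1,976.52 (Jun)
Initial deposit = cushion − low point = $1,976.52 − (-$1,976.52) = $3,953.04

$3,953.04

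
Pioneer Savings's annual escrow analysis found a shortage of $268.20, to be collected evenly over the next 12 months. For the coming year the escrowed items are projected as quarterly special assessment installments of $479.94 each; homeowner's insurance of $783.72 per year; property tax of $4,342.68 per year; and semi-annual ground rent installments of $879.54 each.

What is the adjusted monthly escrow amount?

Special assessment: $479.94 × 4 = $1,919.76/yr
Homeowner's insurance: $783.72/yr
Property tax: $4,342.68/yr
Ground rent: $879.54 × 2 = $1,759.08/yr
Total annual escrow = $8,805.24
Per month = $8,805.24 ÷ 12 = $733.77
Shortage per month = $268.20 ÷ 12 = $22.35
New monthly escrow = $733.77 + $22.35 = $756.12

$756.12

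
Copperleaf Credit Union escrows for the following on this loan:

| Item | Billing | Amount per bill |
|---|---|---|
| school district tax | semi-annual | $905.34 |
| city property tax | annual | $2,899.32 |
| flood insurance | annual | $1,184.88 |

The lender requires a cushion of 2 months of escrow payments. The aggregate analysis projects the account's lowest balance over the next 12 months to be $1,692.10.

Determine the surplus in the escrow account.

$709.62

School district tax = $905.34 × 2 = $1,810.68
City property tax = $2,899.32
Flood insurance = $1,184.88
Total per year = $5,894.88
Base monthly escrow = $5,894.88 / 12 = $491.24
Cushion = 2 × $491.24 = $982.48
Surplus = $1,692.10 − $982.48 = $709.62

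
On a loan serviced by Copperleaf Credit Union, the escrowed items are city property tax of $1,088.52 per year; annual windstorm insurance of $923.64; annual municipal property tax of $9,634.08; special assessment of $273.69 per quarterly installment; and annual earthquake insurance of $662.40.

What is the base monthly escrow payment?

$1,116.95

City property tax: $1,088.52/yr
Windstorm insurance: $923.64/yr
Municipal property tax: $9,634.08/yr
Special assessment: $273.69 × 4 = $1,094.76/yr
Earthquake insurance: $662.40/yr
Total per year = $1,088.52 + $923.64 + $9,634.08 + $1,094.76 + $662.40 = $13,403.40
Monthly escrow = $13,403.40 / 12 = $1,116.95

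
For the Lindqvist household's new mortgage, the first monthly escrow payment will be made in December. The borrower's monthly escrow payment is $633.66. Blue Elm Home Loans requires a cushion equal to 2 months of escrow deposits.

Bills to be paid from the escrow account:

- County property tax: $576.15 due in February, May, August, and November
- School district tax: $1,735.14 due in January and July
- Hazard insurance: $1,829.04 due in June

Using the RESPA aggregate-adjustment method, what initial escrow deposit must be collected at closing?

$2,649.66

Cushion = 2 × $633.66 = $1,267.32
Trial balance (start $0, +$633.66 each month, − disbursements):
  Dec: +$633.66 → $633.66
  Jan: +$633.66 − $1,735.14 → -$467.82
  Feb: +$633.66 − $576.15 → -$410.31
  Mar: +$633.66 → $223.35
  Apr: +$633.66 → $857.01
  May: +$633.66 − $576.15 → $914.52
  Jun: +$633.66 − $1,829.04 → -$280.86
  Jul: +$633.66 − $1,735.14 → -$1,382.34
  Aug: +$633.66 − $576.15 → -$1,324.83
  Sep: +$633.66 → -$691.17
  Oct: +$633.66 → -$57.51
  Nov: +$633.66 − $576.15 → $0.00
Lowest trial balance = -$1,382.34 (Jul)
Initial deposit = cushion − low point = $1,267.32 − (-$1,382.34) = $2,649.66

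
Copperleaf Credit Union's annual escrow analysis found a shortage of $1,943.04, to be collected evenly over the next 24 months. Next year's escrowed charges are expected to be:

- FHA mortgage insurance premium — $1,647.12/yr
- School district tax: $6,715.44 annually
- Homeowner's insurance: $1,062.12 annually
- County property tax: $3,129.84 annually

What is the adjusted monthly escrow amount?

FHA mortgage insurance premium — $1,647.12/yr
School district tax — $6,715.44/yr
Homeowner's insurance — $1,062.12/yr
County property tax — $3,129.84/yr
Yearly total = $12,554.52
Monthly escrow = $12,554.52 ÷ 12 = $1,046.21
Shortage per month = $1,943.04 / 24 = $80.96
New monthly escrow = $1,046.21 + $80.96 = $1,127.17

$1,127.17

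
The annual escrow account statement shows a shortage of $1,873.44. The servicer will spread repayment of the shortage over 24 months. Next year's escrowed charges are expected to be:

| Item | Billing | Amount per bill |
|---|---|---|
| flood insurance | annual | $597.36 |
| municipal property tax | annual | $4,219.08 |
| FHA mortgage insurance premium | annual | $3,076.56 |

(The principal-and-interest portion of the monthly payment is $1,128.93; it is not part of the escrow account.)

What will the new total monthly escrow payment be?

$735.81

Flood insurance: $597.36 annually
Municipal property tax: $4,219.08 annually
FHA mortgage insurance premium: $3,076.56 annually
Yearly total = $597.36 + $4,219.08 + $3,076.56 = $7,893.00
Monthly escrow = $7,893.00 / 12 = $657.75
Monthly shortage recovery: $1,873.44 / 24 = $78.06
New monthly escrow = $657.75 + $78.06 = $735.81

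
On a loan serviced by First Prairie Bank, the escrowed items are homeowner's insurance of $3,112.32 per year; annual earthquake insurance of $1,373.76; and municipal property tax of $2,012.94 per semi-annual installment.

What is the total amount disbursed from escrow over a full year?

$8,511.96

Homeowner's insurance — $3,112.32
Earthquake insurance — $1,373.76
Municipal property tax — $2,012.94 × 2 = $4,025.88
Combined annual = $3,112.32 + $1,373.76 + $4,025.88 = $8,511.96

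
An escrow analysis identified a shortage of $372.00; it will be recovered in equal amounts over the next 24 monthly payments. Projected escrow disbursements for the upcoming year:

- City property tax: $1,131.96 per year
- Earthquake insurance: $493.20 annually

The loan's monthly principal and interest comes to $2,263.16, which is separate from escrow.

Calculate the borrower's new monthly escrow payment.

City property tax: $1,131.96
Earthquake insurance: $493.20
Total annual escrow = $1,131.96 + $493.20 = $1,625.16
Per month = $1,625.16 ÷ 12 = $135.43
Shortage per month = $372.00 ÷ 24 = $15.50
New monthly escrow = $135.43 + $15.50 = $150.93

$150.93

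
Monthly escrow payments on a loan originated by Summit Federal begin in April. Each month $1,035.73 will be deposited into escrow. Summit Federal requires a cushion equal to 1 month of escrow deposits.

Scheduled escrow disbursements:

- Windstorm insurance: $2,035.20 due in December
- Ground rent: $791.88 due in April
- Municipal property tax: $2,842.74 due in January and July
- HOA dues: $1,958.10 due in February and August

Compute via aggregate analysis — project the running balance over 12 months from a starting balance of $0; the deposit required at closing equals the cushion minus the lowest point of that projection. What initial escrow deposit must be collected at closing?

$2,071.46

Cushion = 1 × $1,035.73 = $1,035.73
Trial balance (start $0, +$1,035.73 each month, − disbursements):
  Apr: +$1,035.73 − $791.88 → $243.85
  May: +$1,035.73 → $1,279.58
  Jun: +$1,035.73 → $2,315.31
  Jul: +$1,035.73 − $2,842.74 → $508.30
  Aug: +$1,035.73 − $1,958.10 → -$414.07
  Sep: +$1,035.73 → $621.66
  Oct: +$1,035.73 → $1,657.39
  Nov: +$1,035.73 → $2,693.12
  Dec: +$1,035.73 − $2,035.20 → $1,693.65
  Jan: +$1,035.73 − $2,842.74 → -$113.36
  Feb: +$1,035.73 − $1,958.10 → -$1,035.73
  Mar: +$1,035.73 → $0.00
Lowest trial balance = -$1,035.73 (Feb)
Initial deposit = cushion − low point = $1,035.73 − (-$1,035.73) = $2,071.46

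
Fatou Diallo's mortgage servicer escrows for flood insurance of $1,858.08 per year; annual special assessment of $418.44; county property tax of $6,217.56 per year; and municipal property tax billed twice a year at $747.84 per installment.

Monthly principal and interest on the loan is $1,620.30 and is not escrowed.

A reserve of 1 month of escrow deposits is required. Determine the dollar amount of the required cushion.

$832.48

Flood insurance: $1,858.08/yr
Special assessment: $418.44/yr
County property tax: $6,217.56/yr
Municipal property tax: $747.84 × 2 = $1,495.68/yr
Combined annual = $1,858.08 + $418.44 + $6,217.56 + $1,495.68 = $9,989.76
Base monthly escrow = $9,989.76 ÷ 12 = $832.48
Cushion = 1 × $832.48 = $832.48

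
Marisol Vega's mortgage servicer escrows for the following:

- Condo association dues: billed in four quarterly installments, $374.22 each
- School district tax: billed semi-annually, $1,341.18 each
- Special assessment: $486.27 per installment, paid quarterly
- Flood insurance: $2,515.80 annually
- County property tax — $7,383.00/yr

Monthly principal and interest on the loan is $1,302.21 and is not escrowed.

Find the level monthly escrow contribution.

Condo association dues = $374.22 × 4 = $1,496.88 per year
School district tax = $1,341.18 × 2 = $2,682.36 per year
Special assessment = $486.27 × 4 = $1,945.08 per year
Flood insurance = $2,515.80 per year
County property tax = $7,383.00 per year
Total per year = $1,496.88 + $2,682.36 + $1,945.08 + $2,515.80 + $7,383.00 = $16,023.12
Per month = $16,023.12 / 12 = $1,335.26

$1,335.26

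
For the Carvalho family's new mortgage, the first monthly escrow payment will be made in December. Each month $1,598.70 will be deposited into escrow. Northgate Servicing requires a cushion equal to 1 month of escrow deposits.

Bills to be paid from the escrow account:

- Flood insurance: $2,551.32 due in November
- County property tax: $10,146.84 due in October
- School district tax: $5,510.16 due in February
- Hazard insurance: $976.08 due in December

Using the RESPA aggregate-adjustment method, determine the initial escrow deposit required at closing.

$3,288.84

Cushion = 1 × $1,598.70 = $1,598.70
Trial balance (start $0, +$1,598.70 each month, − disbursements):
  Dec: +$1,598.70 − $976.08 → $622.62
  Jan: +$1,598.70 → $2,221.32
  Feb: +$1,598.70 − $5,510.16 → -$1,690.14
  Mar: +$1,598.70 → -$91.44
  Apr: +$1,598.70 → $1,507.26
  May: +$1,598.70 → $3,105.96
  Jun: +$1,598.70 → $4,704.66
  Jul: +$1,598.70 → $6,303.36
  Aug: +$1,598.70 → $7,902.06
  Sep: +$1,598.70 → $9,500.76
  Oct: +$1,598.70 − $10,146.84 → $952.62
  Nov: +$1,598.70 − $2,551.32 → $0.00
Lowest trial balance = -$1,690.14 (Feb)
Initial deposit = cushion − low point = $1,598.70 − (-$1,690.14) = $3,288.84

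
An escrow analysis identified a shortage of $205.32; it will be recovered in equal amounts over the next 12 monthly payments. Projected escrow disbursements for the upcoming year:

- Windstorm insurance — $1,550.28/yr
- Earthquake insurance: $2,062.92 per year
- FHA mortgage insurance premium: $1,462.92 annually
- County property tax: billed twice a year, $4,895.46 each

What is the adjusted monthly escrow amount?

Windstorm insurance — $1,550.28 per year
Earthquake insurance — $2,062.92 per year
FHA mortgage insurance premium — $1,462.92 per year
County property tax — $4,895.46 × 2 = $9,790.92 per year
Total per year = $1,550.28 + $2,062.92 + $1,462.92 + $9,790.92 = $14,867.04
Monthly escrow = $14,867.04 / 12 = $1,238.92
Monthly shortage recovery: $205.32 ÷ 12 = $17.11
New monthly escrow = $1,238.92 + $17.11 = $1,256.03

$1,256.03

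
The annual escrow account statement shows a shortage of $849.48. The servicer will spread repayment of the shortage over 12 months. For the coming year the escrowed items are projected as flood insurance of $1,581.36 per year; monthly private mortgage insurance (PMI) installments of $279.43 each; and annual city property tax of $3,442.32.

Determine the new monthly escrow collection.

Flood insurance: $1,581.36/yr
Private mortgage insurance (PMI): $279.43 × 12 = $3,353.16/yr
City property tax: $3,442.32/yr
Combined annual = $8,376.84
Per month = $8,376.84 / 12 = $698.07
Monthly shortage recovery: $849.48 / 12 = $70.79
New monthly escrow = $698.07 + $70.79 = $768.86

$768.86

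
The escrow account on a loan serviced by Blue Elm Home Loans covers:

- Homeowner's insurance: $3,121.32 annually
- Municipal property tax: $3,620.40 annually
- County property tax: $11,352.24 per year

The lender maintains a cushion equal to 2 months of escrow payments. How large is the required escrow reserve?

$3,015.66

Homeowner's insurance — $3,121.32 per year
Municipal property tax — $3,620.40 per year
County property tax — $11,352.24 per year
Yearly total = $18,093.96
Monthly escrow = $18,093.96 ÷ 12 = $1,507.83
Cushion = 2 × $1,507.83 = $3,015.66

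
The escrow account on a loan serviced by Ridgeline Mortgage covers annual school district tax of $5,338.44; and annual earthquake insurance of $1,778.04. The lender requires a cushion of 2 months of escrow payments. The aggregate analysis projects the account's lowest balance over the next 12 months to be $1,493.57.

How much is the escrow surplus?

$307.49

School district tax: $5,338.44 per year
Earthquake insurance: $1,778.04 per year
Annual escrow total = $7,116.48
Monthly escrow = $7,116.48 ÷ 12 = $593.04
Required cushion = 2 × $593.04 = $1,186.08
Excess over cushion: $1,493.57 − $1,186.08 = $307.49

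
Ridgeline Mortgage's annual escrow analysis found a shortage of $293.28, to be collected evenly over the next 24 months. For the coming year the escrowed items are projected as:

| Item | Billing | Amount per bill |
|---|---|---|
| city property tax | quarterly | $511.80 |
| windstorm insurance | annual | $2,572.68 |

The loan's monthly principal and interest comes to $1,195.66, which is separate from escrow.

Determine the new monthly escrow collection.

City property tax = $511.80 × 4 = $2,047.20 per year
Windstorm insurance = $2,572.68 per year
Total annual escrow = $2,047.20 + $2,572.68 = $4,619.88
Base monthly escrow = $4,619.88 / 12 = $384.99
Shortage spread = $293.28 ÷ 24 = $12.22/mo
Adjusted monthly = $384.99 + $12.22 = $397.21

$397.21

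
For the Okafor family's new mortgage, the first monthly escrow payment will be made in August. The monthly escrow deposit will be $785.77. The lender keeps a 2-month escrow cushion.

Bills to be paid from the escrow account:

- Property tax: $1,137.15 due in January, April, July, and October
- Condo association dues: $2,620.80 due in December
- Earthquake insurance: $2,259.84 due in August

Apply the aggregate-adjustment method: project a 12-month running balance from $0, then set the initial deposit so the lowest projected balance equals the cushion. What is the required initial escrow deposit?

$4,011.86

Cushion = 2 × $785.77 = $1,571.54
Trial balance (start $0, +$785.77 each month, − disbursements):
  Aug: +$785.77 − $2,259.84 → -$1,474.07
  Sep: +$785.77 → -$688.30
  Oct: +$785.77 − $1,137.15 → -$1,039.68
  Nov: +$785.77 → -$253.91
  Dec: +$785.77 − $2,620.80 → -$2,088.94
  Jan: +$785.77 − $1,137.15 → -$2,440.32
  Feb: +$785.77 → -$1,654.55
  Mar: +$785.77 → -$868.78
  Apr: +$785.77 − $1,137.15 → -$1,220.16
  May: +$785.77 → -$434.39
  Jun: +$785.77 → $351.38
  Jul: +$785.77 − $1,137.15 → $0.00
Lowest trial balance = -$2,440.32 (Jan)
Initial deposit = cushion − low point = $1,571.54 − (-$2,440.32) = $4,011.86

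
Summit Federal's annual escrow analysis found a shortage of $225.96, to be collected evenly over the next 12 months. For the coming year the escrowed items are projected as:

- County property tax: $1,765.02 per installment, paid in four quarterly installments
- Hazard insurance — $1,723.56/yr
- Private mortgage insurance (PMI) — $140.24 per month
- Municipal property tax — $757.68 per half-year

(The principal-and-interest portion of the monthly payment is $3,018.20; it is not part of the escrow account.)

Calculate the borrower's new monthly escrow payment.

$1,017.32

County property tax — $1,765.02 × 4 = $7,060.08
Hazard insurance — $1,723.56
Private mortgage insurance (PMI) — $140.24 × 12 = $1,682.88
Municipal property tax — $757.68 × 2 = $1,515.36
Total annual escrow = $11,981.88
Monthly = $11,981.88 / 12 = $998.49
Monthly shortage recovery: $225.96 ÷ 12 = $18.83
New monthly escrow = $998.49 + $18.83 = $1,017.32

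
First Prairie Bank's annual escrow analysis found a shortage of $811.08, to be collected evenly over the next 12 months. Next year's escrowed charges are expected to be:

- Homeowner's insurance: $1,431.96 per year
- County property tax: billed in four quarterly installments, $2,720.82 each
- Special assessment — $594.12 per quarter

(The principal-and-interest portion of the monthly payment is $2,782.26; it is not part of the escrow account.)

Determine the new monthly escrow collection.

$1,291.90

Homeowner's insurance: $1,431.96
County property tax: $2,720.82 × 4 = $10,883.28
Special assessment: $594.12 × 4 = $2,376.48
Annual escrow total = $14,691.72
Monthly = $14,691.72 ÷ 12 = $1,224.31
Shortage spread = $811.08 ÷ 12 = $67.59/mo
New monthly escrow = $1,224.31 + $67.59 = $1,291.90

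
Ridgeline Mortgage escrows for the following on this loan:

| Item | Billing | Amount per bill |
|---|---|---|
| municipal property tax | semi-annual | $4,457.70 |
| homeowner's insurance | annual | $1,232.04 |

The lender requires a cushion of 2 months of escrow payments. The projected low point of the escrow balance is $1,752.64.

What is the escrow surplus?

Municipal property tax: $4,457.70 × 2 = $8,915.40
Homeowner's insurance: $1,232.04
Total per year = $10,147.44
Base monthly escrow = $10,147.44 / 12 = $845.62
Required cushion = 2 × $845.62 = $1,691.24
Excess over cushion: $1,752.64 − $1,691.24 = $61.40

$61.40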